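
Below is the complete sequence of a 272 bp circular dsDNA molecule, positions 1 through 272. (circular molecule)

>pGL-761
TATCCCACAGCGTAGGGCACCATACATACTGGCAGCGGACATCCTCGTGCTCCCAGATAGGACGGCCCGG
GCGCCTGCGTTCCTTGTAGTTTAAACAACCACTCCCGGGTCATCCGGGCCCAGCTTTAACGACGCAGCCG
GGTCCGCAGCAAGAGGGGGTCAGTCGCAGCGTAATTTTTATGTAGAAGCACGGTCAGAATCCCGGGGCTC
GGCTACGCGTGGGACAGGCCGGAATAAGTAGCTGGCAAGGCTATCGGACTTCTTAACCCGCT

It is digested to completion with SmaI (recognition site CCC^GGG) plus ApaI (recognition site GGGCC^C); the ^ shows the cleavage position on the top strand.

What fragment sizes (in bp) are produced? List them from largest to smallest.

SmaI sites (CCCGGG) start at positions 66, 104, 201.
SmaI cuts after base 3 of each site, so after positions 68, 106, 203.
The ApaI site (GGGCCC) starts at position 116.
ApaI cuts after base 5 of each site (before the last base), so after position 120.
Combined cut positions: 68, 106, 120, 203.
Circular molecule, 4 cuts → 4 fragments:
  69–106 → 38 bp
  107–120 → 14 bp
  121–203 → 83 bp
  204–272 then 1–68 → 69 + 68 = 137 bp
Sorted largest to smallest: 137, 83, 38, 14 bp.

137, 83, 38, 14 bp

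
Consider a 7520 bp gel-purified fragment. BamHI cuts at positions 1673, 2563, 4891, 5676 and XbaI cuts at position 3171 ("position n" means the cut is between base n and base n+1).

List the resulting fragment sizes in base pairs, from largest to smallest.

1844, 1720, 1673, 890, 785, 608 bp

Combined cut positions (sorted): 1673, 2563, 3171, 4891, 5676.
Linear molecule, 5 cuts → 6 fragments:
  1673 − 0 = 1673 bp
  2563 − 1673 = 890 bp
  3171 − 2563 = 608 bp
  4891 − 3171 = 1720 bp
  5676 − 4891 = 785 bp
  7520 − 5676 = 1844 bp
Sorted largest to smallest: 1844, 1720, 1673, 890, 785, 608 bp.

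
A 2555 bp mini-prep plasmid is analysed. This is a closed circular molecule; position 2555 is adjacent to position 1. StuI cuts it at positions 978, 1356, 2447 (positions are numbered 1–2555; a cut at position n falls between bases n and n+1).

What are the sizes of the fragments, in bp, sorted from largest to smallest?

Circular molecule, 3 cuts → 3 fragments:
  1356 − 978 = 378 bp
  2447 − 1356 = 1091 bp
  wrap: 2555 − 2447 + 978 = 1086 bp
Sorted largest to smallest: 1091, 1086, 378 bp.

1091, 1086, 378 bp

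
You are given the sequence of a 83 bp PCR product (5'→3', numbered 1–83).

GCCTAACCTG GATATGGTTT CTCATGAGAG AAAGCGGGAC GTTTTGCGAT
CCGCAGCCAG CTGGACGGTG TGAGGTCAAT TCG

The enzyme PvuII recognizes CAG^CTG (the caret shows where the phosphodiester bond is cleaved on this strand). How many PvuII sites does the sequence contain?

CAGCTG occurs starting at position 58.
PvuII cuts at 1 site.

1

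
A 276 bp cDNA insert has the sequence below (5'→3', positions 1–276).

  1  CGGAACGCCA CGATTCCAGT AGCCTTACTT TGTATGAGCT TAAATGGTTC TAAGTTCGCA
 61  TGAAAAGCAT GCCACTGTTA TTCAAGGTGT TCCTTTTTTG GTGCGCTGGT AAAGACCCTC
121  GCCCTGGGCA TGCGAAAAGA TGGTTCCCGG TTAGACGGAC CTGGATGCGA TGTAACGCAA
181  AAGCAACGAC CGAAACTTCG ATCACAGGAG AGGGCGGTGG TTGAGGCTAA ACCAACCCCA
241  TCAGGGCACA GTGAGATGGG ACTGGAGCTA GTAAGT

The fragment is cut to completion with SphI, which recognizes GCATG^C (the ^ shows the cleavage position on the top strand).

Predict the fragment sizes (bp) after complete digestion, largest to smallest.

SphI sites (GCATGC) start at positions 67, 128.
SphI cuts after base 5 of each site (before the last base), so after positions 71, 132.
Linear molecule, 2 cuts → 3 fragments:
  1–71 → 71 bp
  72–132 → 61 bp
  133–276 → 144 bp
Sorted largest to smallest: 144, 71, 61 bp.

144, 71, 61 bp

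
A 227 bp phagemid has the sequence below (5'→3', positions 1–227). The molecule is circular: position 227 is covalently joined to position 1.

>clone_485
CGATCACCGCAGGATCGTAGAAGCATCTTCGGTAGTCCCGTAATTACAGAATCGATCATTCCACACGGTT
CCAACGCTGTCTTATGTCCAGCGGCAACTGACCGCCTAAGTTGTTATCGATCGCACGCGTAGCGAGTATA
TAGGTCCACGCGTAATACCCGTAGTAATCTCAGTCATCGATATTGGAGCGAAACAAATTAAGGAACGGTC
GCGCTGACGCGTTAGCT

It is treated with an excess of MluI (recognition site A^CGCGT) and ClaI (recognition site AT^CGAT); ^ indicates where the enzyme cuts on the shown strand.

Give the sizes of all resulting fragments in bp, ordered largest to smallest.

MluI sites (ACGCGT) start at positions 125, 148, 217.
MluI cuts after the first base of each site, so after positions 125, 148, 217.
ClaI sites (ATCGAT) start at positions 51, 116, 176.
ClaI cuts after base 2 of each site, so after positions 52, 117, 177.
Combined cut positions: 52, 117, 125, 148, 177, 217.
Circular molecule, 6 cuts → 6 fragments:
  53–117 → 65 bp
  118–125 → 8 bp
  126–148 → 23 bp
  149–177 → 29 bp
  178–217 → 40 bp
  218–227 then 1–52 → 10 + 52 = 62 bp
Sorted largest to smallest: 65, 62, 40, 29, 23, 8 bp.

65, 62, 40, 29, 23, 8 bp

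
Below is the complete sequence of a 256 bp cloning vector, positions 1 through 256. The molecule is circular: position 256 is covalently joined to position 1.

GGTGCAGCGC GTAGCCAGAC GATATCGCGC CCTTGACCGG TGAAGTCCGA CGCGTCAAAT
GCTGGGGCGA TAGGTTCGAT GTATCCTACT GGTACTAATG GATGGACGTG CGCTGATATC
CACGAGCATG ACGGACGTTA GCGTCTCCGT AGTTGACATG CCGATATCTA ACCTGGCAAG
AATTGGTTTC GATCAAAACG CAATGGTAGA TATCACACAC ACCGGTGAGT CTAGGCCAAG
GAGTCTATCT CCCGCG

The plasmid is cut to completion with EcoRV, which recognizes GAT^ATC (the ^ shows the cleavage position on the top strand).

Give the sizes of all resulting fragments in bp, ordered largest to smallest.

94, 68, 48, 46 bp

EcoRV sites (GATATC) start at positions 21, 115, 163, 209.
EcoRV cuts after base 3 of each site, so after positions 23, 117, 165, 211.
Circular molecule, 4 cuts → 4 fragments:
  24–117 → 94 bp
  118–165 → 48 bp
  166–211 → 46 bp
  212–256 then 1–23 → 45 + 23 = 68 bp
Sorted largest to smallest: 94, 68, 48, 46 bp.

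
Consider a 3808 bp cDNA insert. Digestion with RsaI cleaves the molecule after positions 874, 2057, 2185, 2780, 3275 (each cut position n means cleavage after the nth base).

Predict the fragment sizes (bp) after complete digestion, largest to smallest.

1183, 874, 595, 533, 495, 128 bp

Linear molecule, 5 cuts → 6 fragments:
  874 − 0 = 874 bp
  2057 − 874 = 1183 bp
  2185 − 2057 = 128 bp
  2780 − 2185 = 595 bp
  3275 − 2780 = 495 bp
  3808 − 3275 = 533 bp
Sorted largest to smallest: 1183, 874, 595, 533, 495, 128 bp.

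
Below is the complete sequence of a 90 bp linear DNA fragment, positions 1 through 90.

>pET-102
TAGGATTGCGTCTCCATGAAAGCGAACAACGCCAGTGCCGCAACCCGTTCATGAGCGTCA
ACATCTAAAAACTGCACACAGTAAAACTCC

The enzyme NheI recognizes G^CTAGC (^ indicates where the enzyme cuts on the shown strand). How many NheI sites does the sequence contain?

No occurrence of GCTAGC is present in the sequence.
NheI does not cut: 0 sites.

0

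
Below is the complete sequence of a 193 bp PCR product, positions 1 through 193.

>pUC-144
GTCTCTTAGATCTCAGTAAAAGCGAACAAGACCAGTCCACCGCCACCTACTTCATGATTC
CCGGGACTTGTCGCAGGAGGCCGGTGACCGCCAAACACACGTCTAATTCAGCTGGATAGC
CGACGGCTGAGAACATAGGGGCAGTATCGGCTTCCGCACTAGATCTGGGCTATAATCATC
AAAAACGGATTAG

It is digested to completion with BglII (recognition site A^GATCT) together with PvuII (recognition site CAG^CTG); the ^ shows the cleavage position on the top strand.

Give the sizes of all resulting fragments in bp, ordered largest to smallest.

BglII sites (AGATCT) start at positions 8, 161.
BglII cuts after the first base of each site, so after positions 8, 161.
The PvuII site (CAGCTG) starts at position 109.
PvuII cuts after base 3 of each site, so after position 111.
Combined cut positions: 8, 111, 161.
Linear molecule, 3 cuts → 4 fragments:
  1–8 → 8 bp
  9–111 → 103 bp
  112–161 → 50 bp
  162–193 → 32 bp
Sorted largest to smallest: 103, 50, 32, 8 bp.

103, 50, 32, 8 bp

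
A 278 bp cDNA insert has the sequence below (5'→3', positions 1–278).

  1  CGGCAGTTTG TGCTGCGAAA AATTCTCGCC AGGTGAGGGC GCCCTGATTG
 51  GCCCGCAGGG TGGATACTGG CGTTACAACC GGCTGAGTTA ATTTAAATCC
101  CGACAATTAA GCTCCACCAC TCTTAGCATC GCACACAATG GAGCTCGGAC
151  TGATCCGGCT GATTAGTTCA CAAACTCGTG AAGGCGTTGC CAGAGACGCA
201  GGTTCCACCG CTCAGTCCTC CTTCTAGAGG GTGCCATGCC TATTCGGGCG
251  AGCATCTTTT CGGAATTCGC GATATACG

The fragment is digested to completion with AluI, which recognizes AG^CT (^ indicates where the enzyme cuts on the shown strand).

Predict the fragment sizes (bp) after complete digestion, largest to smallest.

135, 111, 32 bp

AluI sites (AGCT) start at positions 110, 142.
AluI cuts after base 2 of each site, so after positions 111, 143.
Linear molecule, 2 cuts → 3 fragments:
  1–111 → 111 bp
  112–143 → 32 bp
  144–278 → 135 bp
Sorted largest to smallest: 135, 111, 32 bp.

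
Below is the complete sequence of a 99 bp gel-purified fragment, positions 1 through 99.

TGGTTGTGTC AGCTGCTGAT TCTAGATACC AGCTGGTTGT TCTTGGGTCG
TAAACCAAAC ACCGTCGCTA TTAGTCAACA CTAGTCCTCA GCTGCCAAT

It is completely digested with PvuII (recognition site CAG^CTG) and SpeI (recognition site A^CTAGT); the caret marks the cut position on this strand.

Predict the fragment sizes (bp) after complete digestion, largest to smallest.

PvuII sites (CAGCTG) start at positions 10, 30, 89.
PvuII cuts after base 3 of each site, so after positions 12, 32, 91.
The SpeI site (ACTAGT) starts at position 80.
SpeI cuts after the first base of each site, so after position 80.
Combined cut positions: 12, 32, 80, 91.
Linear molecule, 4 cuts → 5 fragments:
  1–12 → 12 bp
  13–32 → 20 bp
  33–80 → 48 bp
  81–91 → 11 bp
  92–99 → 8 bp
Sorted largest to smallest: 48, 20, 12, 11, 8 bp.

48, 20, 12, 11, 8 bp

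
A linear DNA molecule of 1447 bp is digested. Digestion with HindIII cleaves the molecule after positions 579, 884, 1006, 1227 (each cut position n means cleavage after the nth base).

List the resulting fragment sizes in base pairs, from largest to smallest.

Linear molecule, 4 cuts → 5 fragments:
  579 − 0 = 579 bp
  884 − 579 = 305 bp
  1006 − 884 = 122 bp
  1227 − 1006 = 221 bp
  1447 − 1227 = 220 bp
Sorted largest to smallest: 579, 305, 221, 220, 122 bp.

579, 305, 221, 220, 122 bp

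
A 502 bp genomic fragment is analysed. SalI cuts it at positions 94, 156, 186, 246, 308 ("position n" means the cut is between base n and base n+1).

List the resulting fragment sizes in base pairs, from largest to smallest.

194, 94, 62, 62, 60, 30 bp

Linear molecule, 5 cuts → 6 fragments:
  94 − 0 = 94 bp
  156 − 94 = 62 bp
  186 − 156 = 30 bp
  246 − 186 = 60 bp
  308 − 246 = 62 bp
  502 − 308 = 194 bp
Sorted largest to smallest: 194, 94, 62, 62, 60, 30 bp.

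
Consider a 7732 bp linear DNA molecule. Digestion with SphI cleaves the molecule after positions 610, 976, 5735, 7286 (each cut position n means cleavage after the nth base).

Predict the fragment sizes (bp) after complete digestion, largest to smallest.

4759, 1551, 610, 446, 366 bp

Linear molecule, 4 cuts → 5 fragments:
  610 − 0 = 610 bp
  976 − 610 = 366 bp
  5735 − 976 = 4759 bp
  7286 − 5735 = 1551 bp
  7732 − 7286 = 446 bp
Sorted largest to smallest: 4759, 1551, 610, 446, 366 bp.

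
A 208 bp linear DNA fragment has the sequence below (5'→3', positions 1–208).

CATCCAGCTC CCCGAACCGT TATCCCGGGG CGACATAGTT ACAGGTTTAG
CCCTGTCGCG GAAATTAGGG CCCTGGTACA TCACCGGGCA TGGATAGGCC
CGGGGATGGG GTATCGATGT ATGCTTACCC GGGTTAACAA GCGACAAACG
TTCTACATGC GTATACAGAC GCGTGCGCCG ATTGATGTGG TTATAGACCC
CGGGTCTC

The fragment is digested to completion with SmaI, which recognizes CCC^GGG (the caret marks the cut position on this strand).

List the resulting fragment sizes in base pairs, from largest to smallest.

SmaI sites (CCCGGG) start at positions 24, 99, 128, 199.
SmaI cuts after base 3 of each site, so after positions 26, 101, 130, 201.
Linear molecule, 4 cuts → 5 fragments:
  1–26 → 26 bp
  27–101 → 75 bp
  102–130 → 29 bp
  131–201 → 71 bp
  202–208 → 7 bp
Sorted largest to smallest: 75, 71, 29, 26, 7 bp.

75, 71, 29, 26, 7 bp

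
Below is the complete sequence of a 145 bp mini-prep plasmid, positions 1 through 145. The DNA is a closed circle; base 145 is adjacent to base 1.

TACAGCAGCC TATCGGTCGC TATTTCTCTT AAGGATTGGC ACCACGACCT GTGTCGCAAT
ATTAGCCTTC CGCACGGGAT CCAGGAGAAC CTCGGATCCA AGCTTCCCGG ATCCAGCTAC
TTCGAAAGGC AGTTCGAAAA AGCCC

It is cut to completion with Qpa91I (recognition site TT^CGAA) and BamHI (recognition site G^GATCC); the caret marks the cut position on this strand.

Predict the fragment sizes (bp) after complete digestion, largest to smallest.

88, 17, 15, 13, 12 bp

Qpa91I sites (TTCGAA) start at positions 121, 133.
Qpa91I cuts after base 2 of each site, so after positions 122, 134.
BamHI sites (GGATCC) start at positions 77, 94, 109.
BamHI cuts after the first base of each site, so after positions 77, 94, 109.
Combined cut positions: 77, 94, 109, 122, 134.
Circular molecule, 5 cuts → 5 fragments:
  78–94 → 17 bp
  95–109 → 15 bp
  110–122 → 13 bp
  123–134 → 12 bp
  135–145 then 1–77 → 11 + 77 = 88 bp
Sorted largest to smallest: 88, 17, 15, 13, 12 bp.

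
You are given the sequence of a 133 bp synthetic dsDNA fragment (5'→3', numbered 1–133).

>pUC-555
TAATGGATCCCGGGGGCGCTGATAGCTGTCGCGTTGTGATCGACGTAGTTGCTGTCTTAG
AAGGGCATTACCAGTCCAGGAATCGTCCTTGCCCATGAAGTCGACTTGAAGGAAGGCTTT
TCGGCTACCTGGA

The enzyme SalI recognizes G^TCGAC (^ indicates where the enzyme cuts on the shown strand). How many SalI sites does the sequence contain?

1

GTCGAC occurs starting at position 100.
SalI cuts at 1 site.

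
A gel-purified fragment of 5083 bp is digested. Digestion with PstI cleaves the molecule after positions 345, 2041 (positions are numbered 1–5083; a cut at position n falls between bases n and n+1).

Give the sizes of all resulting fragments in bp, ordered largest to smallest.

3042, 1696, 345 bp

Linear molecule, 2 cuts → 3 fragments:
  345 − 0 = 345 bp
  2041 − 345 = 1696 bp
  5083 − 2041 = 3042 bp
Sorted largest to smallest: 3042, 1696, 345 bp.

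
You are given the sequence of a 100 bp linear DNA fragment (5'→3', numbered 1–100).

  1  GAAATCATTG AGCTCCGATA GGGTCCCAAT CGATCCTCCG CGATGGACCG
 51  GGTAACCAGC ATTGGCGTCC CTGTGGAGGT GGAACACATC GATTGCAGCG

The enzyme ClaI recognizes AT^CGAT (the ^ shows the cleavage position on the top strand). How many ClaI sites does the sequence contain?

2

ATCGAT occurs starting at positions 29, 88.
ClaI cuts at 2 sites.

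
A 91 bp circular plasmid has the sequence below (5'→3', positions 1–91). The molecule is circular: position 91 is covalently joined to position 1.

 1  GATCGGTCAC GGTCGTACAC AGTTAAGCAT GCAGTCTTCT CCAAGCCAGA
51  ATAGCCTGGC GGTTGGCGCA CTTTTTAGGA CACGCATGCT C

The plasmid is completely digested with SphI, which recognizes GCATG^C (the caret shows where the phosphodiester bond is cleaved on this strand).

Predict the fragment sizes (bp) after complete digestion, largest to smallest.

57, 34 bp

SphI sites (GCATGC) start at positions 27, 84.
SphI cuts after base 5 of each site (before the last base), so after positions 31, 88.
Circular molecule, 2 cuts → 2 fragments:
  32–88 → 57 bp
  89–91 then 1–31 → 3 + 31 = 34 bp
Sorted largest to smallest: 57, 34 bp.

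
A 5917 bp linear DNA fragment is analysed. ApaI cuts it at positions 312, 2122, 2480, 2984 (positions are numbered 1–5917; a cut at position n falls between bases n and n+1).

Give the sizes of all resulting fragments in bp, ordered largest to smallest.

Linear molecule, 4 cuts → 5 fragments:
  312 − 0 = 312 bp
  2122 − 312 = 1810 bp
  2480 − 2122 = 358 bp
  2984 − 2480 = 504 bp
  5917 − 2984 = 2933 bp
Sorted largest to smallest: 2933, 1810, 504, 358, 312 bp.

2933, 1810, 504, 358, 312 bp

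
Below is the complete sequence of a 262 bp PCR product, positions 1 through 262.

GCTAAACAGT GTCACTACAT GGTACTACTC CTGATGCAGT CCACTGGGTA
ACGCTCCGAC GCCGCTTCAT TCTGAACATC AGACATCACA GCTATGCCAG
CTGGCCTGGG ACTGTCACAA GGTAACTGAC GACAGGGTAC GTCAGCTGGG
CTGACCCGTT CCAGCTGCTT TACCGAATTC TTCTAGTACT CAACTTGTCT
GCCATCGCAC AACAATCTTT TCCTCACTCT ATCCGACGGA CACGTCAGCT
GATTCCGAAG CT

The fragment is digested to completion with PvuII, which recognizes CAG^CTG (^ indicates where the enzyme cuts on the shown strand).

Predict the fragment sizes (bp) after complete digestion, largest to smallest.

PvuII sites (CAGCTG) start at positions 98, 143, 162, 246.
PvuII cuts after base 3 of each site, so after positions 100, 145, 164, 248.
Linear molecule, 4 cuts → 5 fragments:
  1–100 → 100 bp
  101–145 → 45 bp
  146–164 → 19 bp
  165–248 → 84 bp
  249–262 → 14 bp
Sorted largest to smallest: 100, 84, 45, 19, 14 bp.

100, 84, 45, 19, 14 bp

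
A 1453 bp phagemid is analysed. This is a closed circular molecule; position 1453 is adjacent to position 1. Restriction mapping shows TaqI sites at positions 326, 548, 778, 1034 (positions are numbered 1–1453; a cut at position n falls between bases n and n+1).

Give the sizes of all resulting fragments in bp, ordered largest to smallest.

745, 256, 230, 222 bp

Circular molecule, 4 cuts → 4 fragments:
  548 − 326 = 222 bp
  778 − 548 = 230 bp
  1034 − 778 = 256 bp
  wrap: 1453 − 1034 + 326 = 745 bp
Sorted largest to smallest: 745, 256, 230, 222 bp.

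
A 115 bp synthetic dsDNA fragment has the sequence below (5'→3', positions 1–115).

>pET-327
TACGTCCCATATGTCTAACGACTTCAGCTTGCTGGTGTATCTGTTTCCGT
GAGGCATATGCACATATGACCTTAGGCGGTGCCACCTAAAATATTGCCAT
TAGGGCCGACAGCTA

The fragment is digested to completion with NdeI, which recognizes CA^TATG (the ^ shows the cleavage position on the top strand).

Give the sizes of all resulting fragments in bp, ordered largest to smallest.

NdeI sites (CATATG) start at positions 8, 55, 63.
NdeI cuts after base 2 of each site, so after positions 9, 56, 64.
Linear molecule, 3 cuts → 4 fragments:
  1–9 → 9 bp
  10–56 → 47 bp
  57–64 → 8 bp
  65–115 → 51 bp
Sorted largest to smallest: 51, 47, 9, 8 bp.

51, 47, 9, 8 bp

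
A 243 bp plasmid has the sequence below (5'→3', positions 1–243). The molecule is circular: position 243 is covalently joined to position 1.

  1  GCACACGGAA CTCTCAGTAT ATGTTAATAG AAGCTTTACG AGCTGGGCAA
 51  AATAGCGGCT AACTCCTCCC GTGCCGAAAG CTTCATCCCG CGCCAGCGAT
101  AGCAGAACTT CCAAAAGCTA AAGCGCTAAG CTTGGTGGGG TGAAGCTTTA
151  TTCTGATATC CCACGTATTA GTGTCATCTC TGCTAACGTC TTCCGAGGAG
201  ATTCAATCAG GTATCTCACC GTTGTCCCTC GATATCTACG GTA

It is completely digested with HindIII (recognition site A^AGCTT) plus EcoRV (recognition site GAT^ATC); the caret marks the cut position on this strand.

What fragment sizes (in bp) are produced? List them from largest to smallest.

HindIII sites (AAGCTT) start at positions 31, 78, 128, 143.
HindIII cuts after the first base of each site, so after positions 31, 78, 128, 143.
EcoRV sites (GATATC) start at positions 155, 231.
EcoRV cuts after base 3 of each site, so after positions 157, 233.
Combined cut positions: 31, 78, 128, 143, 157, 233.
Circular molecule, 6 cuts → 6 fragments:
  32–78 → 47 bp
  79–128 → 50 bp
  129–143 → 15 bp
  144–157 → 14 bp
  158–233 → 76 bp
  234–243 then 1–31 → 10 + 31 = 41 bp
Sorted largest to smallest: 76, 50, 47, 41, 15, 14 bp.

76, 50, 47, 41, 15, 14 bp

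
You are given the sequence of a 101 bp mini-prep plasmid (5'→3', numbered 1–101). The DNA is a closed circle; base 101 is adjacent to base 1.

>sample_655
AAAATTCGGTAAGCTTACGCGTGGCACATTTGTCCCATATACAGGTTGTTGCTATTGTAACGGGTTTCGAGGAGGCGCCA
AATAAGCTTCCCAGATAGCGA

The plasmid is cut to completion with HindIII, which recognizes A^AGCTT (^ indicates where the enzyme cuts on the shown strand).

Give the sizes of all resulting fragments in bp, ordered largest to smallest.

HindIII sites (AAGCTT) start at positions 11, 84.
HindIII cuts after the first base of each site, so after positions 11, 84.
Circular molecule, 2 cuts → 2 fragments:
  12–84 → 73 bp
  85–101 then 1–11 → 17 + 11 = 28 bp
Sorted largest to smallest: 73, 28 bp.

73, 28 bp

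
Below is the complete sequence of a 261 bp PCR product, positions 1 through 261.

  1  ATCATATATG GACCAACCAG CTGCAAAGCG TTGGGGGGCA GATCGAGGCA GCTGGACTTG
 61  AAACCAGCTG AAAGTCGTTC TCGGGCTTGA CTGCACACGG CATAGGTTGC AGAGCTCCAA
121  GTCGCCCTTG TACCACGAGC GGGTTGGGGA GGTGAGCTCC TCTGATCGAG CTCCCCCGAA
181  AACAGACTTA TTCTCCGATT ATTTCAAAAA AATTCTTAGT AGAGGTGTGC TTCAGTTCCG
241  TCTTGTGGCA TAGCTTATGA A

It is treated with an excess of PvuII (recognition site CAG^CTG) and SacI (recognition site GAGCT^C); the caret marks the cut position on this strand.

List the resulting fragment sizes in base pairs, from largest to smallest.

89, 49, 42, 31, 20, 16, 14 bp

PvuII sites (CAGCTG) start at positions 18, 49, 65.
PvuII cuts after base 3 of each site, so after positions 20, 51, 67.
SacI sites (GAGCTC) start at positions 112, 154, 168.
SacI cuts after base 5 of each site (before the last base), so after positions 116, 158, 172.
Combined cut positions: 20, 51, 67, 116, 158, 172.
Linear molecule, 6 cuts → 7 fragments:
  1–20 → 20 bp
  21–51 → 31 bp
  52–67 → 16 bp
  68–116 → 49 bp
  117–158 → 42 bp
  159–172 → 14 bp
  173–261 → 89 bp
Sorted largest to smallest: 89, 49, 42, 31, 20, 16, 14 bp.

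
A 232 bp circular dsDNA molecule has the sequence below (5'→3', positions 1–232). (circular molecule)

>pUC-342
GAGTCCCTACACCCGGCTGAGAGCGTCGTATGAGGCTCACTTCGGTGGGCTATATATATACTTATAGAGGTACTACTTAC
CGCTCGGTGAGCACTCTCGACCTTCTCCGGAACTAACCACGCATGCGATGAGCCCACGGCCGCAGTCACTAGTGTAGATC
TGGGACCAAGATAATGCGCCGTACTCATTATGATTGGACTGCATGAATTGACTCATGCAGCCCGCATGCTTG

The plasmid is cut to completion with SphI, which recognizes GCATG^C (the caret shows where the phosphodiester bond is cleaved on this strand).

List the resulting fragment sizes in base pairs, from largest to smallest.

129, 103 bp

SphI sites (GCATGC) start at positions 121, 224.
SphI cuts after base 5 of each site (before the last base), so after positions 125, 228.
Circular molecule, 2 cuts → 2 fragments:
  126–228 → 103 bp
  229–232 then 1–125 → 4 + 125 = 129 bp
Sorted largest to smallest: 129, 103 bp.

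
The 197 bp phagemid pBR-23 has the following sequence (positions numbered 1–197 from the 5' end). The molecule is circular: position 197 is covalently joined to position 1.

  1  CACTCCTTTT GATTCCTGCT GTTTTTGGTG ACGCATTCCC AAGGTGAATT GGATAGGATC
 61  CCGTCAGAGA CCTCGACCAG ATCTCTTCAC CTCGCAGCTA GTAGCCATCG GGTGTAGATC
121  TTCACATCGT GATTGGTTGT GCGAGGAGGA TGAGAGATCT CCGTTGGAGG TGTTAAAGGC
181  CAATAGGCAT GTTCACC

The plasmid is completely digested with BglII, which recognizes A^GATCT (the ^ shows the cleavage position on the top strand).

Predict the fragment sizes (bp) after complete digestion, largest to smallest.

BglII sites (AGATCT) start at positions 79, 116, 155.
BglII cuts after the first base of each site, so after positions 79, 116, 155.
Circular molecule, 3 cuts → 3 fragments:
  80–116 → 37 bp
  117–155 → 39 bp
  156–197 then 1–79 → 42 + 79 = 121 bp
Sorted largest to smallest: 121, 39, 37 bp.

121, 39, 37 bp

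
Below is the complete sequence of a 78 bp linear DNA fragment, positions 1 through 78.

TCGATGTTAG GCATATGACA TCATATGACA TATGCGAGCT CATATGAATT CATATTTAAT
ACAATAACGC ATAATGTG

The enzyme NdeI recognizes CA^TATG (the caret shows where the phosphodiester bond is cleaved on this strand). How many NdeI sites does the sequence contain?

4

CATATG occurs starting at positions 12, 22, 29, 41.
NdeI cuts at 4 sites.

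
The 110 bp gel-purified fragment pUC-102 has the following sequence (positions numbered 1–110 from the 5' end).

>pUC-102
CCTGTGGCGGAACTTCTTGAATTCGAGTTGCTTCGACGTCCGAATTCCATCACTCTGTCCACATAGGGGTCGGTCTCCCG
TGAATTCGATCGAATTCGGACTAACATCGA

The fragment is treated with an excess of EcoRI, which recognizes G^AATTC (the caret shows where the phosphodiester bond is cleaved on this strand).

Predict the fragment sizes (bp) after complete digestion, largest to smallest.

EcoRI sites (GAATTC) start at positions 19, 42, 82, 92.
EcoRI cuts after the first base of each site, so after positions 19, 42, 82, 92.
Linear molecule, 4 cuts → 5 fragments:
  1–19 → 19 bp
  20–42 → 23 bp
  43–82 → 40 bp
  83–92 → 10 bp
  93–110 → 18 bp
Sorted largest to smallest: 40, 23, 19, 18, 10 bp.

40, 23, 19, 18, 10 bp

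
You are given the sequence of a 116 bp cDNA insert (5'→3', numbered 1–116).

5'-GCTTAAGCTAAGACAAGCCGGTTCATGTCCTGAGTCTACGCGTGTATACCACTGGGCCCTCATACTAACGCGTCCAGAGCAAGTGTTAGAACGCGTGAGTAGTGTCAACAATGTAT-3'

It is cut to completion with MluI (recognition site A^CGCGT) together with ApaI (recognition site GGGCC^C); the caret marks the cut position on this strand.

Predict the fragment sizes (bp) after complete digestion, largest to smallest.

38, 25, 23, 20, 10 bp

MluI sites (ACGCGT) start at positions 38, 68, 91.
MluI cuts after the first base of each site, so after positions 38, 68, 91.
The ApaI site (GGGCCC) starts at position 54.
ApaI cuts after base 5 of each site (before the last base), so after position 58.
Combined cut positions: 38, 58, 68, 91.
Linear molecule, 4 cuts → 5 fragments:
  1–38 → 38 bp
  39–58 → 20 bp
  59–68 → 10 bp
  69–91 → 23 bp
  92–116 → 25 bp
Sorted largest to smallest: 38, 25, 23, 20, 10 bp.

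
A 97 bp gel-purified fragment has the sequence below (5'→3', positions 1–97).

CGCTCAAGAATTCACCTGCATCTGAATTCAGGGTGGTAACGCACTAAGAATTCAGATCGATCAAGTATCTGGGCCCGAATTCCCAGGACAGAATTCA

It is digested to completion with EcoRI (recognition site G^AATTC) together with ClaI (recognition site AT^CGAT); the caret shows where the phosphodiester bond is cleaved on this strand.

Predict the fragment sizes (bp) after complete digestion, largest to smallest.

24, 20, 16, 14, 9, 8, 6 bp

EcoRI sites (GAATTC) start at positions 8, 24, 48, 77, 91.
EcoRI cuts after the first base of each site, so after positions 8, 24, 48, 77, 91.
The ClaI site (ATCGAT) starts at position 56.
ClaI cuts after base 2 of each site, so after position 57.
Combined cut positions: 8, 24, 48, 57, 77, 91.
Linear molecule, 6 cuts → 7 fragments:
  1–8 → 8 bp
  9–24 → 16 bp
  25–48 → 24 bp
  49–57 → 9 bp
  58–77 → 20 bp
  78–91 → 14 bp
  92–97 → 6 bp
Sorted largest to smallest: 24, 20, 16, 14, 9, 8, 6 bp.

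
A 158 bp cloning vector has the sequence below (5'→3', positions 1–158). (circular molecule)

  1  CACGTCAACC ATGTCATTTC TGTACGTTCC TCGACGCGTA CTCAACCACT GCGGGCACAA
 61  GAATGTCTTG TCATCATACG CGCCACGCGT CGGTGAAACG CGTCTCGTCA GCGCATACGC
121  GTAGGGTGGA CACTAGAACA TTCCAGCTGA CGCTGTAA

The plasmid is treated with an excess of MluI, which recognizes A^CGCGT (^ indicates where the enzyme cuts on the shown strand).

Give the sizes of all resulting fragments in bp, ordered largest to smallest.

MluI sites (ACGCGT) start at positions 34, 85, 98, 117.
MluI cuts after the first base of each site, so after positions 34, 85, 98, 117.
Circular molecule, 4 cuts → 4 fragments:
  35–85 → 51 bp
  86–98 → 13 bp
  99–117 → 19 bp
  118–158 then 1–34 → 41 + 34 = 75 bp
Sorted largest to smallest: 75, 51, 19, 13 bp.

75, 51, 19, 13 bp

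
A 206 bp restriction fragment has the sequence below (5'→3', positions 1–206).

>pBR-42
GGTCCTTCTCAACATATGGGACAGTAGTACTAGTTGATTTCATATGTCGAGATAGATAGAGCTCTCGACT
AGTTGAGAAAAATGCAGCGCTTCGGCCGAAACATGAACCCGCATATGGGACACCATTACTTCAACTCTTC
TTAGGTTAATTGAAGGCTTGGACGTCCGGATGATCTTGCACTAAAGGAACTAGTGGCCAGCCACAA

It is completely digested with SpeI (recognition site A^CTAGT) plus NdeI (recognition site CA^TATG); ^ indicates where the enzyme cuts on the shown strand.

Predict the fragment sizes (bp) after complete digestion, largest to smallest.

76, 45, 26, 17, 15, 14, 13 bp

SpeI sites (ACTAGT) start at positions 29, 68, 189.
SpeI cuts after the first base of each site, so after positions 29, 68, 189.
NdeI sites (CATATG) start at positions 13, 41, 112.
NdeI cuts after base 2 of each site, so after positions 14, 42, 113.
Combined cut positions: 14, 29, 42, 68, 113, 189.
Linear molecule, 6 cuts → 7 fragments:
  1–14 → 14 bp
  15–29 → 15 bp
  30–42 → 13 bp
  43–68 → 26 bp
  69–113 → 45 bp
  114–189 → 76 bp
  190–206 → 17 bp
Sorted largest to smallest: 76, 45, 26, 17, 15, 14, 13 bp.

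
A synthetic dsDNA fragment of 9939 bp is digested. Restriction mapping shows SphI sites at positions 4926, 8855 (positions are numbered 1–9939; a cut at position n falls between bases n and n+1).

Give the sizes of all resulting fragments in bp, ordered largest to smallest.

4926, 3929, 1084 bp

Linear molecule, 2 cuts → 3 fragments:
  4926 − 0 = 4926 bp
  8855 − 4926 = 3929 bp
  9939 − 8855 = 1084 bp
Sorted largest to smallest: 4926, 3929, 1084 bp.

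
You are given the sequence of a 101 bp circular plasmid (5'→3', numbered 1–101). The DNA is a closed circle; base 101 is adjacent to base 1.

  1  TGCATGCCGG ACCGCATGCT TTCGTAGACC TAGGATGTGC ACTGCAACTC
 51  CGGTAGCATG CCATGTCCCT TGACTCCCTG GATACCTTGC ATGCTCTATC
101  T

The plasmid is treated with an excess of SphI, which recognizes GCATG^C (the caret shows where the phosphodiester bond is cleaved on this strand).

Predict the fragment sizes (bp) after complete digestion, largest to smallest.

42, 33, 14, 12 bp

SphI sites (GCATGC) start at positions 2, 14, 56, 89.
SphI cuts after base 5 of each site (before the last base), so after positions 6, 18, 60, 93.
Circular molecule, 4 cuts → 4 fragments:
  7–18 → 12 bp
  19–60 → 42 bp
  61–93 → 33 bp
  94–101 then 1–6 → 8 + 6 = 14 bp
Sorted largest to smallest: 42, 33, 14, 12 bp.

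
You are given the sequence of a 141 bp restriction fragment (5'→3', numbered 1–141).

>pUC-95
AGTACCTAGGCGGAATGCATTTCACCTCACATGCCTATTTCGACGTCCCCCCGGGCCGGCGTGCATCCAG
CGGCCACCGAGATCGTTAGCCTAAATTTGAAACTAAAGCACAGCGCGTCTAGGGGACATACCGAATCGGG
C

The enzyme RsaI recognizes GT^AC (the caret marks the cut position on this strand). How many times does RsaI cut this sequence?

GTAC occurs starting at position 2.
RsaI cuts at 1 site.

1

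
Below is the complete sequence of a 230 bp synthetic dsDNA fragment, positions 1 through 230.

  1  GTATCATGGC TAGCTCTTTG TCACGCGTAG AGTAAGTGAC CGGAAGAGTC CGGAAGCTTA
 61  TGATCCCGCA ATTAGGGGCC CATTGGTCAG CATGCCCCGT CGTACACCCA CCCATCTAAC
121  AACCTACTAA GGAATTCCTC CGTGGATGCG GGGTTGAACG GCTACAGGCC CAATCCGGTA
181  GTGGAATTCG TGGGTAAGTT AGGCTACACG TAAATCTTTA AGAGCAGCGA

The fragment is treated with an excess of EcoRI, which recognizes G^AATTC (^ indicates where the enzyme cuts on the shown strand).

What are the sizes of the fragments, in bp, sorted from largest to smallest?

EcoRI sites (GAATTC) start at positions 132, 184.
EcoRI cuts after the first base of each site, so after positions 132, 184.
Linear molecule, 2 cuts → 3 fragments:
  1–132 → 132 bp
  133–184 → 52 bp
  185–230 → 46 bp
Sorted largest to smallest: 132, 52, 46 bp.

132, 52, 46 bp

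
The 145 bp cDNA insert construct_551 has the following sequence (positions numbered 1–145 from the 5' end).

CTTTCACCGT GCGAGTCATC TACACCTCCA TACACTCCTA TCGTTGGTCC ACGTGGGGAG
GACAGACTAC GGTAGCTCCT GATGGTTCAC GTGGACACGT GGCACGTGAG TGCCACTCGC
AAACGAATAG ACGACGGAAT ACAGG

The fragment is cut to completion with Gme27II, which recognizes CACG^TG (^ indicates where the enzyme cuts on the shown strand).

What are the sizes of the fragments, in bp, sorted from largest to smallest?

Gme27II sites (CACGTG) start at positions 50, 88, 96, 103.
Gme27II cuts after base 4 of each site, so after positions 53, 91, 99, 106.
Linear molecule, 4 cuts → 5 fragments:
  1–53 → 53 bp
  54–91 → 38 bp
  92–99 → 8 bp
  100–106 → 7 bp
  107–145 → 39 bp
Sorted largest to smallest: 53, 39, 38, 8, 7 bp.

53, 39, 38, 8, 7 bp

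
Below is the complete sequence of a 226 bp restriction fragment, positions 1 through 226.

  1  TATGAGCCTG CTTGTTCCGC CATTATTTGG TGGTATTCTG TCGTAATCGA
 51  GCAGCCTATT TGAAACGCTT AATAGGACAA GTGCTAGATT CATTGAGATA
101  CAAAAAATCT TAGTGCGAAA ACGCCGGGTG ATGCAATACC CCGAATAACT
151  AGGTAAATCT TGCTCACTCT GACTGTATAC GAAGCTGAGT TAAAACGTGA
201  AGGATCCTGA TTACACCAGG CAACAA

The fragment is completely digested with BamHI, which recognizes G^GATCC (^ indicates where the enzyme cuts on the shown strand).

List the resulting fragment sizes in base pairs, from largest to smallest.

202, 24 bp

The BamHI site (GGATCC) starts at position 202.
BamHI cuts after the first base of each site, so after position 202.
Linear molecule, 1 cut → 2 fragments:
  1–202 → 202 bp
  203–226 → 24 bp
Sorted largest to smallest: 202, 24 bp.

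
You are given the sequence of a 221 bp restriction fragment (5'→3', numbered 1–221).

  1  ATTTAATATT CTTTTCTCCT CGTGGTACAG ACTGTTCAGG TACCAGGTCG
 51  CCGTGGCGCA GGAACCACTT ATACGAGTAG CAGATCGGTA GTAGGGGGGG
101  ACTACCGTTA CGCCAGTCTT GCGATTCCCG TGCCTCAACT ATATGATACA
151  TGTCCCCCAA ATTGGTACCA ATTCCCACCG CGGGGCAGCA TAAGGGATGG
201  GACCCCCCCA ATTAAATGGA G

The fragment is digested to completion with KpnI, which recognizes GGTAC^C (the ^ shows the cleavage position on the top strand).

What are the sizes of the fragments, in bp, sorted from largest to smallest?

KpnI sites (GGTACC) start at positions 39, 164.
KpnI cuts after base 5 of each site (before the last base), so after positions 43, 168.
Linear molecule, 2 cuts → 3 fragments:
  1–43 → 43 bp
  44–168 → 125 bp
  169–221 → 53 bp
Sorted largest to smallest: 125, 53, 43 bp.

125, 53, 43 bp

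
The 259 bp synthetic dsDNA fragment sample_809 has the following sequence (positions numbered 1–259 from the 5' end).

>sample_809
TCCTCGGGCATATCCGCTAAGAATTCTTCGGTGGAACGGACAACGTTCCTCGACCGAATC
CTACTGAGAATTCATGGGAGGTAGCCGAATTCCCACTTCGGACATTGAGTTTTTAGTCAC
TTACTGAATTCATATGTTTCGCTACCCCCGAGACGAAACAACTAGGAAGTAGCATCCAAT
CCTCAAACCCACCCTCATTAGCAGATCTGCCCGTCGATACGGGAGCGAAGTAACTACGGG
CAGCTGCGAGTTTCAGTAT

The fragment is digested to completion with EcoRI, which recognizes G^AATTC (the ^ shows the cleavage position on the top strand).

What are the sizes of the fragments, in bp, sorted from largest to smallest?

133, 47, 39, 21, 19 bp

EcoRI sites (GAATTC) start at positions 21, 68, 87, 126.
EcoRI cuts after the first base of each site, so after positions 21, 68, 87, 126.
Linear molecule, 4 cuts → 5 fragments:
  1–21 → 21 bp
  22–68 → 47 bp
  69–87 → 19 bp
  88–126 → 39 bp
  127–259 → 133 bp
Sorted largest to smallest: 133, 47, 39, 21, 19 bp.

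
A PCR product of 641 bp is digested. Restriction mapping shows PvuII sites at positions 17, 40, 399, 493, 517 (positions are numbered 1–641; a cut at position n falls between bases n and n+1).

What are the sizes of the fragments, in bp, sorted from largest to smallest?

359, 124, 94, 24, 23, 17 bp

Linear molecule, 5 cuts → 6 fragments:
  17 − 0 = 17 bp
  40 − 17 = 23 bp
  399 − 40 = 359 bp
  493 − 399 = 94 bp
  517 − 493 = 24 bp
  641 − 517 = 124 bp
Sorted largest to smallest: 359, 124, 94, 24, 23, 17 bp.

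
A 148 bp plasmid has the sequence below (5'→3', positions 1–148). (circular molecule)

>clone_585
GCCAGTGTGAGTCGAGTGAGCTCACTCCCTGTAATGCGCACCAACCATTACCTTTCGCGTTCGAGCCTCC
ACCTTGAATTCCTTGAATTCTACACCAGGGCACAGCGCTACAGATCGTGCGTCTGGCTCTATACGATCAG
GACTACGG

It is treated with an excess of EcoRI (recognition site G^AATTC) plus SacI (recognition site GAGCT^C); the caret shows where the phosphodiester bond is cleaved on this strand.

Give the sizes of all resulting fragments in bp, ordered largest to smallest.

85, 54, 9 bp

EcoRI sites (GAATTC) start at positions 76, 85.
EcoRI cuts after the first base of each site, so after positions 76, 85.
The SacI site (GAGCTC) starts at position 18.
SacI cuts after base 5 of each site (before the last base), so after position 22.
Combined cut positions: 22, 76, 85.
Circular molecule, 3 cuts → 3 fragments:
  23–76 → 54 bp
  77–85 → 9 bp
  86–148 then 1–22 → 63 + 22 = 85 bp
Sorted largest to smallest: 85, 54, 9 bp.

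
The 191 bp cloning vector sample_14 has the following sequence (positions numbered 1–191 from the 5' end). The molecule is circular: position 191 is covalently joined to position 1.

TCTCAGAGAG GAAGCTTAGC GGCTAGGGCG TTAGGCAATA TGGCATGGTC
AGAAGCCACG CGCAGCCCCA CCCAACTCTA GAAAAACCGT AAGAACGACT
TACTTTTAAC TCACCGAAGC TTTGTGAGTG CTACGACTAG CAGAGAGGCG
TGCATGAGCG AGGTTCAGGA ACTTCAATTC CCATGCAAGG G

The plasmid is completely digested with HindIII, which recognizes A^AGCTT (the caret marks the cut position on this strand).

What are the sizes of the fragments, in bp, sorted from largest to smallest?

HindIII sites (AAGCTT) start at positions 12, 117.
HindIII cuts after the first base of each site, so after positions 12, 117.
Circular molecule, 2 cuts → 2 fragments:
  13–117 → 105 bp
  118–191 then 1–12 → 74 + 12 = 86 bp
Sorted largest to smallest: 105, 86 bp.

105, 86 bp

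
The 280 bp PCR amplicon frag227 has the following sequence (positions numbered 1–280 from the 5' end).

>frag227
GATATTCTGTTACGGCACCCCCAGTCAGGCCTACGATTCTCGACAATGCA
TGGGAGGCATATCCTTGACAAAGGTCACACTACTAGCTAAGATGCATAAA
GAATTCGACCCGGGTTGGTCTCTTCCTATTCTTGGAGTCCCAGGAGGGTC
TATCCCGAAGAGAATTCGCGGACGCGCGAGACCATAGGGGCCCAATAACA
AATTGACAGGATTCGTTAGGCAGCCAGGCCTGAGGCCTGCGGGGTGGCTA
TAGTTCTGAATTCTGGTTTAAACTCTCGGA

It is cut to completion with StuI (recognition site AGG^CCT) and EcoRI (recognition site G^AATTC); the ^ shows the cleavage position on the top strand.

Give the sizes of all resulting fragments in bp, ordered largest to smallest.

StuI sites (AGGCCT) start at positions 27, 226, 233.
StuI cuts after base 3 of each site, so after positions 29, 228, 235.
EcoRI sites (GAATTC) start at positions 101, 162, 258.
EcoRI cuts after the first base of each site, so after positions 101, 162, 258.
Combined cut positions: 29, 101, 162, 228, 235, 258.
Linear molecule, 6 cuts → 7 fragments:
  1–29 → 29 bp
  30–101 → 72 bp
  102–162 → 61 bp
  163–228 → 66 bp
  229–235 → 7 bp
  236–258 → 23 bp
  259–280 → 22 bp
Sorted largest to smallest: 72, 66, 61, 29, 23, 22, 7 bp.

72, 66, 61, 29, 23, 22, 7 bp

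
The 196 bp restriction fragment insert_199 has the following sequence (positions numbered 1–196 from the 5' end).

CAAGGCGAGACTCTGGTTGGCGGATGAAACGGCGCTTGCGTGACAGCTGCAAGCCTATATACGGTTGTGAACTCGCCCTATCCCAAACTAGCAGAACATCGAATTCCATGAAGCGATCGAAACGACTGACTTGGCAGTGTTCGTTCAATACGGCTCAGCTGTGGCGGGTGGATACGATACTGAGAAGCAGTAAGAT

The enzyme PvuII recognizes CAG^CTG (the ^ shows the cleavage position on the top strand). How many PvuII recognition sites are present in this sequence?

CAGCTG occurs starting at positions 44, 156.
PvuII cuts at 2 sites.

2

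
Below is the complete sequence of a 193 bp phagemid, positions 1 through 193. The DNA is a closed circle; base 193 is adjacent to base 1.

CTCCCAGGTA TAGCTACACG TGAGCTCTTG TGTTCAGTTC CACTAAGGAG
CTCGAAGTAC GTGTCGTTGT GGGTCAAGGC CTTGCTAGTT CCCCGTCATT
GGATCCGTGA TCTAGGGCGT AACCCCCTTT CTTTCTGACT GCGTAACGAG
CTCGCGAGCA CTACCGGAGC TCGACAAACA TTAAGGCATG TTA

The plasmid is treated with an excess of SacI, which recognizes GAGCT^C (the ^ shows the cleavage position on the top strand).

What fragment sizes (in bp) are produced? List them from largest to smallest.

SacI sites (GAGCTC) start at positions 22, 48, 148, 167.
SacI cuts after base 5 of each site (before the last base), so after positions 26, 52, 152, 171.
Circular molecule, 4 cuts → 4 fragments:
  27–52 → 26 bp
  53–152 → 100 bp
  153–171 → 19 bp
  172–193 then 1–26 → 22 + 26 = 48 bp
Sorted largest to smallest: 100, 48, 26, 19 bp.

100, 48, 26, 19 bp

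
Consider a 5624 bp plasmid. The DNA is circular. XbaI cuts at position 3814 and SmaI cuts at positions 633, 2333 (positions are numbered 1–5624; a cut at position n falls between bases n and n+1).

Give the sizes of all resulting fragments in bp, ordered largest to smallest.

2443, 1700, 1481 bp

Combined cut positions (sorted): 633, 2333, 3814.
Circular molecule, 3 cuts → 3 fragments:
  2333 − 633 = 1700 bp
  3814 − 2333 = 1481 bp
  wrap: 5624 − 3814 + 633 = 2443 bp
Sorted largest to smallest: 2443, 1700, 1481 bp.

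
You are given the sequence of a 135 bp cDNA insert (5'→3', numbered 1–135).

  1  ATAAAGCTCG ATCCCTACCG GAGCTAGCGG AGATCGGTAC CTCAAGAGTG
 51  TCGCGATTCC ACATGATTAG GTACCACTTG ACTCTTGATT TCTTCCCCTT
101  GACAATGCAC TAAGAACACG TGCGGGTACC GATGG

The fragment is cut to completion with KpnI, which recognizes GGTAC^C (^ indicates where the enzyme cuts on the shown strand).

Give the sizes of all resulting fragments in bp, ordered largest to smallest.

55, 40, 34, 6 bp

KpnI sites (GGTACC) start at positions 36, 70, 125.
KpnI cuts after base 5 of each site (before the last base), so after positions 40, 74, 129.
Linear molecule, 3 cuts → 4 fragments:
  1–40 → 40 bp
  41–74 → 34 bp
  75–129 → 55 bp
  130–135 → 6 bp
Sorted largest to smallest: 55, 40, 34, 6 bp.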